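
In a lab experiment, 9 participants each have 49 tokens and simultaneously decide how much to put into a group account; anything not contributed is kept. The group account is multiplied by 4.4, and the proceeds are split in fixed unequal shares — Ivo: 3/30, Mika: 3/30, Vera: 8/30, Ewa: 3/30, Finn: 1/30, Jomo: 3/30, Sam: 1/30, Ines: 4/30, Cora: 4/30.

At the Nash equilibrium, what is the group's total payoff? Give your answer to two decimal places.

Player j's private return per contributed unit is 4.4 × (j's share). Contributing is weakly dominant for j when that share is at least 1/4.4 = 0.2273, and contributing 0 is dominant otherwise.
The only share above 0.2273 is Vera's 8/30, contributing 49; the remaining 8 contribute 0. Total contributed: 49.
The group account pays out 4.4 × 49 = 215.60 in total (split across the unequal shares, but the aggregate is all that matters for the group sum).
The 8 free-riders keep 49 each, adding 392. Group total = 392 + 215.60 = 607.60.

607.60 tokens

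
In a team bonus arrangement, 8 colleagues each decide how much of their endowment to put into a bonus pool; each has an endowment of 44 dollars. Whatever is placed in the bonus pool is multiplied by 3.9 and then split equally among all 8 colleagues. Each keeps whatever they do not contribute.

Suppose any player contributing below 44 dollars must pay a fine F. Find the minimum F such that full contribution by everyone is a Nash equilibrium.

22.55 dollars

Given the others contribute fully, the best deviation is to contribute 0 (any partial contribution still incurs the fine and gives up units whose private return 0.4875 is below 1).
Deviating from 44 to 0 saves 44 dollars but forfeits the deviator's share of the drop in the bonus pool: 3.9/8 × 44 = 21.45.
So the deviation gain is 44 − 21.45 = 22.55, and the fine must be at least 22.55 dollars to wipe it out.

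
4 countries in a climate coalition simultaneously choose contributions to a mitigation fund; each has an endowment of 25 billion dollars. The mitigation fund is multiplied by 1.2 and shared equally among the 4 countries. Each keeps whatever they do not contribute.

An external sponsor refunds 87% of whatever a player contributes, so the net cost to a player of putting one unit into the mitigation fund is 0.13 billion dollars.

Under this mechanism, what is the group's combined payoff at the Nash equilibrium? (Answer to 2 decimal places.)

The effective private return per unit is now (1.2/4) / 0.13 = 2.3077 > 1, so every player's dominant strategy flips to full contribution.
So the Nash equilibrium is full contribution by all 4; the group earns 4 × (25 × 0.87 + 1.2 × 25) = 207.00.

207.00 billion dollars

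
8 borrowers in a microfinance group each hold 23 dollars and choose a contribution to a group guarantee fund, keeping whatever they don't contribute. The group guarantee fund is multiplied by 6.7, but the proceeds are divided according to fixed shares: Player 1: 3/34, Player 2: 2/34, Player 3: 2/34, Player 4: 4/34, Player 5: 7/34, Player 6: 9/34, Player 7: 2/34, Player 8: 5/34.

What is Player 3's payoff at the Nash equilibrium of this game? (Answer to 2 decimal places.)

Each unit j contributes comes back to j as 6.7 × (j's share), so j prefers to contribute only if that share exceeds 1/6.7 = 0.1493; otherwise keeping the unit dominates.
Player 5 and Player 6 clear that bar, contributing 23 each; the remaining 6 contribute 0. Total contributed: 46.
Player 3 keeps 23 and receives 6.7 × 46 × 2/34 = 18.13 from the group guarantee fund, for a payoff of 41.13.

41.13 dollars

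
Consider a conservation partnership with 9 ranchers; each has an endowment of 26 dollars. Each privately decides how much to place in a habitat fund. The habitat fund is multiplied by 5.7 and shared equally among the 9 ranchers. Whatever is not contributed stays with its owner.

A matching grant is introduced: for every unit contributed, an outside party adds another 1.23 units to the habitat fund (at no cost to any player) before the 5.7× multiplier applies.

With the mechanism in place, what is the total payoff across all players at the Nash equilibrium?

2974.37 dollars

With the mechanism, a contributed unit returns 5.7 × 2.23 / 9 = 1.4123 per unit of net cost to the contributor — now above 1 — so contributing fully is weakly dominant for every player.
So the Nash equilibrium is full contribution by all 9; the group earns 5.7 × 2.23 × 234 = 2974.37.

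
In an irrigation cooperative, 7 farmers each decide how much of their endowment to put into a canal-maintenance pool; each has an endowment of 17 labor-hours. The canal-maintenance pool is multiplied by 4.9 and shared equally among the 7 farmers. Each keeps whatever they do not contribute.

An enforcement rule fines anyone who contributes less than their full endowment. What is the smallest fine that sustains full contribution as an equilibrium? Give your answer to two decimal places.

5.10 labor-hours

Given the others contribute fully, the best deviation is to contribute 0 (any partial contribution still incurs the fine and gives up units whose private return 0.7000 is below 1).
Deviating from 17 to 0 saves 17 labor-hours but forfeits the deviator's share of the drop in the canal-maintenance pool: 4.9/7 × 17 = 11.90.
So the deviation gain is 17 − 11.90 = 5.10, and the fine must be at least 5.10 labor-hours to wipe it out.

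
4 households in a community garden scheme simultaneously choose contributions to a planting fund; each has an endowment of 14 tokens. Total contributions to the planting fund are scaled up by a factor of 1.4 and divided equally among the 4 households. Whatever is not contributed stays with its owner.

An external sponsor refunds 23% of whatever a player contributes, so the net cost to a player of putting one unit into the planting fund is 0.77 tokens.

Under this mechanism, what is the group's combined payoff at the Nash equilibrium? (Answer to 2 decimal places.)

56.00 tokens

Even with the mechanism, each unit contributed returns only (1.4/4) / 0.77 = 0.4545 per unit of net cost, so contributing nothing is still dominant.
At the Nash equilibrium no one contributes; group total payoff = 4 × 14 = 56.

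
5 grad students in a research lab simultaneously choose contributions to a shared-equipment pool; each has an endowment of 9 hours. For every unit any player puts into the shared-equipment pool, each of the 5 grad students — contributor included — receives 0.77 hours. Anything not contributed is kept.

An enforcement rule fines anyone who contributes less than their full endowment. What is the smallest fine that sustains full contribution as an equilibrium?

Given the others contribute fully, the best deviation is to contribute 0 (any partial contribution still incurs the fine and gives up units whose private return 0.77 is below 1).
Deviating from 9 to 0 saves 9 hours but forfeits the deviator's share of the drop in the shared-equipment pool: 0.77 × 9 = 6.93.
So the deviation gain is 9 − 6.93 = 2.07, and the fine must be at least 2.07 hours to wipe it out.

2.07 hours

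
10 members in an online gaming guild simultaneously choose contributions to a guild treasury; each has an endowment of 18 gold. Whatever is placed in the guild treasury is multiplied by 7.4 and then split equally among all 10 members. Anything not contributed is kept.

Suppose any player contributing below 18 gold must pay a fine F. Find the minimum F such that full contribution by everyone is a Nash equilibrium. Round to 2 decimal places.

4.68 gold

Given the others contribute fully, the best deviation is to contribute 0 (any partial contribution still incurs the fine and gives up units whose private return 0.7400 is below 1).
Deviating from 18 to 0 saves 18 gold but forfeits the deviator's share of the drop in the guild treasury: 7.4/10 × 18 = 13.32.
So the deviation gain is 18 − 13.32 = 4.68, and the fine must be at least 4.68 gold to wipe it out.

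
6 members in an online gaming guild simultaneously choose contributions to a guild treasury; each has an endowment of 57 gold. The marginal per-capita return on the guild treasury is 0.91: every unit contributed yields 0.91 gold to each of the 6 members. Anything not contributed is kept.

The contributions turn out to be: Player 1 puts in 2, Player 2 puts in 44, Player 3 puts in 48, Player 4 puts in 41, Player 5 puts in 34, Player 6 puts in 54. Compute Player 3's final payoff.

211.93 gold

Total contributed: 2 + 44 + 48 + 41 + 34 + 54 = 223.
Each receives 0.91 × 223 = 202.93 from the guild treasury.
Player 3 keeps 57 − 48 = 9, so Player 3's payoff is 9 + 202.93 = 211.93.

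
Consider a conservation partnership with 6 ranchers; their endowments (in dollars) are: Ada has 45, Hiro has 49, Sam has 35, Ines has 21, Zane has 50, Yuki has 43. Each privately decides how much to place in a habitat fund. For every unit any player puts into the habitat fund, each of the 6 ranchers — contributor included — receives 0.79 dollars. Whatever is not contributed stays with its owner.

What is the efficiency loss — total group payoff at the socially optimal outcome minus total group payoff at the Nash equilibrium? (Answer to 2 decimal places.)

908.82 dollars

The private return per contributed unit is 0.79 < 1 for everyone, so the Nash equilibrium is zero contribution and the group total is Σ E_j = 45 + 49 + 35 + 21 + 50 + 43 = 243.
Each contributed unit returns 4.740 to the group, so the social optimum is full contribution by everyone: group total = 4.740 × 243 = 1151.82.
Efficiency loss = (4.740 − 1) × 243 = 908.82.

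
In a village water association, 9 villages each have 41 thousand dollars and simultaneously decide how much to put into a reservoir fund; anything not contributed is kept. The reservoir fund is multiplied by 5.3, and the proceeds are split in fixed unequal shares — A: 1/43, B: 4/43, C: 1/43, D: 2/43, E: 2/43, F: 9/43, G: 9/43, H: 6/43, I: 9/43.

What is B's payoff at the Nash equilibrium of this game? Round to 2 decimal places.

101.64 thousand dollars

Player j's private return per contributed unit is 5.3 × (j's share). Contributing is weakly dominant for j when that share is at least 1/5.3 = 0.1887, and contributing 0 is dominant otherwise.
The shares above 0.1887 belong to F, G and I, contributing 41 each; the remaining 6 contribute 0. Total contributed: 123.
B keeps 41 and receives 5.3 × 123 × 4/43 = 60.64 from the reservoir fund, for a payoff of 101.64.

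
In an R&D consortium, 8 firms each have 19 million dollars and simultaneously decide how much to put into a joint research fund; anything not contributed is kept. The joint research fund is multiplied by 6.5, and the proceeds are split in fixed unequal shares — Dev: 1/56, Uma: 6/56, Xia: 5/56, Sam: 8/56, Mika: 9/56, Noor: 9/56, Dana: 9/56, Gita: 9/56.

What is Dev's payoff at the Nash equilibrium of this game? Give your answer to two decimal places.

Player j's private return per contributed unit is 6.5 × (j's share). Contributing is weakly dominant for j when that share is at least 1/6.5 = 0.1538, and contributing 0 is dominant otherwise.
Mika, Noor, Dana and Gita clear that bar, contributing 19 each; the remaining 4 contribute 0. Total contributed: 76.
Dev keeps 19 and receives 6.5 × 76 × 1/56 = 8.82 from the joint research fund, for a payoff of 27.82.

27.82 million dollars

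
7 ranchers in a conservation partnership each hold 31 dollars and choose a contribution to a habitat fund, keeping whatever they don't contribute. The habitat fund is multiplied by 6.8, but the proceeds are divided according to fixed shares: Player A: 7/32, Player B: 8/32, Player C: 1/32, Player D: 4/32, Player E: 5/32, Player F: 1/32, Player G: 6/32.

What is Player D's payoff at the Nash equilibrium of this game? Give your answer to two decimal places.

136.40 dollars

Each unit j contributes comes back to j as 6.8 × (j's share), so j prefers to contribute only if that share exceeds 1/6.8 = 0.1471; otherwise keeping the unit dominates.
Player A, Player B, Player E and Player G are above the threshold, contributing 31 each; the remaining 3 contribute 0. Total contributed: 124.
Player D keeps 31 and receives 6.8 × 124 × 4/32 = 105.40 from the habitat fund, for a payoff of 136.40.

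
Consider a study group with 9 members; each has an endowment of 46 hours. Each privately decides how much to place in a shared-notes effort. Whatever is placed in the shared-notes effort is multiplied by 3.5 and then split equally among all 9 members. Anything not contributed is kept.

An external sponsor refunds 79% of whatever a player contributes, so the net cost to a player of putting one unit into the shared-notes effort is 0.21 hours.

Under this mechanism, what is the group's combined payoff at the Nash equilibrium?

1776.06 hours

Under the mechanism each unit contributed yields (3.5/9) / 0.21 = 1.8519 back to its contributor per unit of net cost, which exceeds 1, making full contribution the dominant choice for everyone.
At the Nash equilibrium everyone contributes 46. Group total payoff = 9 × (46 × 0.79 + 3.5 × 46) = 1776.06.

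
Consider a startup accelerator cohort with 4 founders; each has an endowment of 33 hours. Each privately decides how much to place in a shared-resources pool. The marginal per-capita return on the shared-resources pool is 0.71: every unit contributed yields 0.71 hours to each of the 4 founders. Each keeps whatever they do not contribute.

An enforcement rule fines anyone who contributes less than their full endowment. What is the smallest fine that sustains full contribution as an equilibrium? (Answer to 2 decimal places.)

9.57 hours

Given the others contribute fully, the best deviation is to contribute 0 (any partial contribution still incurs the fine and gives up units whose private return 0.71 is below 1).
Deviating from 33 to 0 saves 33 hours but forfeits the deviator's share of the drop in the shared-resources pool: 0.71 × 33 = 23.43.
So the deviation gain is 33 − 23.43 = 9.57, and the fine must be at least 9.57 hours to wipe it out.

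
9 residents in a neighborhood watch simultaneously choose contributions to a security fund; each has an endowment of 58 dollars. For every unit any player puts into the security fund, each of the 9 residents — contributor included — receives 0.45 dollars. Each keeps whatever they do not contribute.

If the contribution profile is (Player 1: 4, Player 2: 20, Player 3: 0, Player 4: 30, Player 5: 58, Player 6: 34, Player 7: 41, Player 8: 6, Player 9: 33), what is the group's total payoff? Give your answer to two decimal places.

Total contributed: 4 + 20 + 0 + 30 + 58 + 34 + 41 + 6 + 33 = 226; total kept: 9 × 58 − 226 = 296.
The security fund pays out 0.45 × 9 × 226 = 915.30 in aggregate.
Group total = 296 + 915.30 = 1211.30.

1211.30 dollars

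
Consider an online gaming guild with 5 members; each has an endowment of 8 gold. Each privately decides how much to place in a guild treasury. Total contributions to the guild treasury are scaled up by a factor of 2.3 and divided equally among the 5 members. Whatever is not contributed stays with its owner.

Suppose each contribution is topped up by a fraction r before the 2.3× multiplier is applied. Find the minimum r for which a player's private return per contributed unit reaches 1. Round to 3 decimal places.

With matching at rate r, one contributed unit becomes (1 + r) in the guild treasury and returns 2.3 × (1 + r) / 5 to the contributor.
Setting this equal to 1: 1 + r = 5/2.3 = 2.1739.
So the minimum matching rate is r = 2.1739 − 1 = 1.174.

1.174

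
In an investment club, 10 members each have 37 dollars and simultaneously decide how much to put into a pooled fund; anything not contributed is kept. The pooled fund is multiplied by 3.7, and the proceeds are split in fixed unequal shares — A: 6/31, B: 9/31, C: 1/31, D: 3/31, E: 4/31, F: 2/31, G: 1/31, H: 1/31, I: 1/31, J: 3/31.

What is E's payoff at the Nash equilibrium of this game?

54.66 dollars

Player j's private return per contributed unit is 3.7 × (j's share). Contributing is weakly dominant for j when that share is at least 1/3.7 = 0.2703, and contributing 0 is dominant otherwise.
B alone (share 9/31) is above the threshold, contributing 37; the remaining 9 contribute 0. Total contributed: 37.
E keeps 37 and receives 3.7 × 37 × 4/31 = 17.66 from the pooled fund, for a payoff of 54.66.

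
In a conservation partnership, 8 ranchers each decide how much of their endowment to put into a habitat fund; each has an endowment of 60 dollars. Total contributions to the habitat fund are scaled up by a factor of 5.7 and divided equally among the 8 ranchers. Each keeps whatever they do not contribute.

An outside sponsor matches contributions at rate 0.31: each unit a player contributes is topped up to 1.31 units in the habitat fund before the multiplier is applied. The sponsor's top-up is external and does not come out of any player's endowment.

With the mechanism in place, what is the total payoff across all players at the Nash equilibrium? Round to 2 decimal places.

The effective private return is 5.7 × 1.31 / 8 = 0.9334, which is still under 1, so the mechanism doesn't change anyone's dominant strategy: zero contribution.
Everyone keeps their endowment and the group total is 8 × 60 = 480.

480.00 dollars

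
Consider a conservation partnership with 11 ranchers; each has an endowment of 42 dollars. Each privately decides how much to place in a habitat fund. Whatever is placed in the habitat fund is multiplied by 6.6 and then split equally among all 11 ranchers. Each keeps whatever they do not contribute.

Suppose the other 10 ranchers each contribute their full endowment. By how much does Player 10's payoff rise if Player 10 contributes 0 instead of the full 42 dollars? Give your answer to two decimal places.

Switching from a contribution of 42 to 0 lets Player 10 keep an extra 42 dollars, but lowers the habitat fund by 42, which costs Player 10 their own share of that drop: 6.6/11 × 42 = 25.20.
Net gain = 42 − 25.20 = 16.80. The private return per contributed unit (0.6000) is below 1, so free-riding is indeed the best response regardless of what the others do.

16.80 dollars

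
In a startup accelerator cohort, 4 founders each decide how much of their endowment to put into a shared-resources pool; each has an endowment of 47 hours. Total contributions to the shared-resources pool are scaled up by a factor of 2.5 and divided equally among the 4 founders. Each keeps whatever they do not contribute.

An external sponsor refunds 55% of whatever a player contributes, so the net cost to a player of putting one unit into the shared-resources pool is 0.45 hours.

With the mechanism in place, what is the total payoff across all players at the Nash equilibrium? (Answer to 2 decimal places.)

With the mechanism, a contributed unit returns (2.5/4) / 0.45 = 1.3889 per unit of net cost to the contributor — now above 1 — so contributing fully is weakly dominant for every player.
So the Nash equilibrium is full contribution by all 4; the group earns 4 × (47 × 0.55 + 2.5 × 47) = 573.40.

573.40 hours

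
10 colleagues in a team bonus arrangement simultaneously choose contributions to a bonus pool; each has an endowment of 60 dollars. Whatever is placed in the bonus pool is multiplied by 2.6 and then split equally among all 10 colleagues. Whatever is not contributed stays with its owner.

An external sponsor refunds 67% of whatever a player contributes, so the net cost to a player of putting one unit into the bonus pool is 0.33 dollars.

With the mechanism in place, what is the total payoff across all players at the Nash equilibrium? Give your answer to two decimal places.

600.00 dollars

With the mechanism, a contributed unit returns (2.6/10) / 0.33 = 0.7879 per unit of net cost — still below 1 — so contributing 0 remains dominant for every player.
Everyone keeps their endowment and the group total is 10 × 60 = 600.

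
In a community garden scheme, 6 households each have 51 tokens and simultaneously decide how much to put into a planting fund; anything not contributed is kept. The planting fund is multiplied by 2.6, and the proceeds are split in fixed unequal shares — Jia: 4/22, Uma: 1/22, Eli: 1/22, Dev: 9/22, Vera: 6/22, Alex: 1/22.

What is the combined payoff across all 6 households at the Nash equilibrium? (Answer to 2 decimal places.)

387.60 tokens

For player j, contributing a unit is worthwhile iff 2.6 × (j's share) ≥ 1, i.e. iff j's share is at least 0.3846.
Only Dev (9/22) clears that bar, contributing 51; the remaining 5 contribute 0. Total contributed: 51.
The planting fund pays out 2.6 × 51 = 132.60 in total (split across the unequal shares, but the aggregate is all that matters for the group sum).
The 5 free-riders keep 51 each, adding 255. Group total = 255 + 132.60 = 387.60.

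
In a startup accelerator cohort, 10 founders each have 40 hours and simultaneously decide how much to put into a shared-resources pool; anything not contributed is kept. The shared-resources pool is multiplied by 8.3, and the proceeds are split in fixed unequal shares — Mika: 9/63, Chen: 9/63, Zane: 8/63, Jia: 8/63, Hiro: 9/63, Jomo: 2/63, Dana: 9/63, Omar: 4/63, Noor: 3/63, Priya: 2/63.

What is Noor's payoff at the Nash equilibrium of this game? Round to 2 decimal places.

A player with share s gets back 8.3·s per unit contributed, so full contribution is dominant for anyone with s > 1/8.3 = 0.1205 and zero contribution is dominant for anyone below.
Mika, Chen, Zane, Jia, Hiro and Dana clear that bar, contributing 40 each; the remaining 4 contribute 0. Total contributed: 240.
Noor keeps 40 and receives 8.3 × 240 × 3/63 = 94.86 from the shared-resources pool, for a payoff of 134.86.

134.86 hours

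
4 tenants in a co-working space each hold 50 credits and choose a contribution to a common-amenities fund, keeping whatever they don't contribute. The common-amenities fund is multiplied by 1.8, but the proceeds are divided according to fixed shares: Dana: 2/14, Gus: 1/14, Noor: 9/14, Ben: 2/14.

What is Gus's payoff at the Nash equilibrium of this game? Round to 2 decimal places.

For player j, contributing a unit is worthwhile iff 1.8 × (j's share) ≥ 1, i.e. iff j's share is at least 0.5556.
The only share above 0.5556 is Noor's 9/14, contributing 50; the remaining 3 contribute 0. Total contributed: 50.
Gus keeps 50 and receives 1.8 × 50 × 1/14 = 6.43 from the common-amenities fund, for a payoff of 56.43.

56.43 credits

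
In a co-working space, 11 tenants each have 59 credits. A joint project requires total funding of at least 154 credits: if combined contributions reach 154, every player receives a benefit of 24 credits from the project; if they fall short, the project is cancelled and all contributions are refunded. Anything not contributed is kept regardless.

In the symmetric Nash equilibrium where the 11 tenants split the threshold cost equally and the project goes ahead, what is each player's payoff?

69 credits

Equal share of the threshold: 154/11 = 14.
At this profile no one gains by cutting their contribution: any cut drops the total below 154, the project is cancelled, contributions are refunded, and the deviator ends with 59, which is less than 59 − 14 + 24 = 69. Contributing more than 14 just wastes the excess. So contributing exactly 14 is a best response.
Each player's payoff: 59 − 14 + 24 = 69.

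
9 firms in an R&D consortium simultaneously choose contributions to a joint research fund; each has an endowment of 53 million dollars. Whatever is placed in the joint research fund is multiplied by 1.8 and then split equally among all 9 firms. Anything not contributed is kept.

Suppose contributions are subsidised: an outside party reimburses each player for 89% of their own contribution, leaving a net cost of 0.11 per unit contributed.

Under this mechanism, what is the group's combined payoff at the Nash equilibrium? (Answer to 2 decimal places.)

The effective private return per unit is now (1.8/9) / 0.11 = 1.8182 > 1, so every player's dominant strategy flips to full contribution.
At the Nash equilibrium everyone contributes 53. Group total payoff = 9 × (53 × 0.89 + 1.8 × 53) = 1283.13.

1283.13 million dollars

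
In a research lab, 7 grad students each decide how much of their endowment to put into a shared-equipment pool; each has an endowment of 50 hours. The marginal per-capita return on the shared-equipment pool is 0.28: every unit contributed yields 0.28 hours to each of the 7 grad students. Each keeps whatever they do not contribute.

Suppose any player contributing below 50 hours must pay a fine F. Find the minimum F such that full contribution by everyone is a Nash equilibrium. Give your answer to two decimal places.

36.00 hours

Given the others contribute fully, the best deviation is to contribute 0 (any partial contribution still incurs the fine and gives up units whose private return 0.28 is below 1).
Deviating from 50 to 0 saves 50 hours but forfeits the deviator's share of the drop in the shared-equipment pool: 0.28 × 50 = 14.00.
So the deviation gain is 50 − 14.00 = 36.00, and the fine must be at least 36.00 hours to wipe it out.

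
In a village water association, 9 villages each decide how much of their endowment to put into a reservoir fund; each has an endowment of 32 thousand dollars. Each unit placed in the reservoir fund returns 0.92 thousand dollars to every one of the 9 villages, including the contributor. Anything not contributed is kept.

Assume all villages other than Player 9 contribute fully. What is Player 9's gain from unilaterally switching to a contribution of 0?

Switching from a contribution of 32 to 0 lets Player 9 keep an extra 32 thousand dollars, but lowers the reservoir fund by 32, which costs Player 9 their own share of that drop: 0.92 × 32 = 29.44.
Net gain = 32 − 29.44 = 2.56. The private return per contributed unit (0.92) is below 1, so free-riding is indeed the best response regardless of what the others do.

2.56 thousand dollars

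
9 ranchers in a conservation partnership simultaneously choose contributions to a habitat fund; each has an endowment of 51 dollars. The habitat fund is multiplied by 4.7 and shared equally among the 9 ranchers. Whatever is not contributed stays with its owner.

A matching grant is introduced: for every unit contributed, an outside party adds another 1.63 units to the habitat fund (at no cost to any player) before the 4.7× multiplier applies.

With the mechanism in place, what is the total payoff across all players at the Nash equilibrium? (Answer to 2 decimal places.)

The effective private return per unit is now 4.7 × 2.63 / 9 = 1.3734 > 1, so every player's dominant strategy flips to full contribution.
At the Nash equilibrium everyone contributes 51. Group total payoff = 4.7 × 2.63 × 459 = 5673.70.

5673.70 dollars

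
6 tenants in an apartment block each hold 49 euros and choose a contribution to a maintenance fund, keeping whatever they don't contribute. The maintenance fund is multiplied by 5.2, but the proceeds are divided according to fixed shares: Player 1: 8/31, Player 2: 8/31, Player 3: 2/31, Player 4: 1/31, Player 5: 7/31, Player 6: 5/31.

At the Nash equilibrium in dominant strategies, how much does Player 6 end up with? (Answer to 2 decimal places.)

Player j's private return per contributed unit is 5.2 × (j's share). Contributing is weakly dominant for j when that share is at least 1/5.2 = 0.1923, and contributing 0 is dominant otherwise.
Player 1, Player 2 and Player 5 are above the threshold, contributing 49 each; the remaining 3 contribute 0. Total contributed: 147.
Player 6 keeps 49 and receives 5.2 × 147 × 5/31 = 123.29 from the maintenance fund, for a payoff of 172.29.

172.29 euros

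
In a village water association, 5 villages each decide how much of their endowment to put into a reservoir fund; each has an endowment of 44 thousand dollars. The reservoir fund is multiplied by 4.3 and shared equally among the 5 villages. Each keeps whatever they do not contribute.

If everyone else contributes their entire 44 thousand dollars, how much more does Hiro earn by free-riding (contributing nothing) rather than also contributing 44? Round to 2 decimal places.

6.16 thousand dollars

Switching from a contribution of 44 to 0 lets Hiro keep an extra 44 thousand dollars, but lowers the reservoir fund by 44, which costs Hiro their own share of that drop: 4.3/5 × 44 = 37.84.
Net gain = 44 − 37.84 = 6.16. The private return per contributed unit (0.8600) is below 1, so free-riding is indeed the best response regardless of what the others do.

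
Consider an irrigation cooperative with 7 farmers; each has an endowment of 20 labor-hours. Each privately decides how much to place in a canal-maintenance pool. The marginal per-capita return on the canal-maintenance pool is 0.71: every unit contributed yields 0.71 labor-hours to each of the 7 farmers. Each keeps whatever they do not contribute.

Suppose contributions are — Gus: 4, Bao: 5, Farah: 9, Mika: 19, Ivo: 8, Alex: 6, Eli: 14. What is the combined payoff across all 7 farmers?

Total contributed: 4 + 5 + 9 + 19 + 8 + 6 + 14 = 65; total kept: 7 × 20 − 65 = 75.
The canal-maintenance pool pays out 0.71 × 7 × 65 = 323.05 in aggregate.
Group total = 75 + 323.05 = 398.05.

398.05 labor-hours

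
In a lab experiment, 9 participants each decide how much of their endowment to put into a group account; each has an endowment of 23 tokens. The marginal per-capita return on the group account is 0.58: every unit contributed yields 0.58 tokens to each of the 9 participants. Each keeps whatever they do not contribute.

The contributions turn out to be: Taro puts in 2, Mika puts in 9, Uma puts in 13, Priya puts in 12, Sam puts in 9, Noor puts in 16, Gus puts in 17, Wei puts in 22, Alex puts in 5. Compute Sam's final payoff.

Total contributed: 2 + 9 + 13 + 12 + 9 + 16 + 17 + 22 + 5 = 105.
Each receives 0.58 × 105 = 60.90 from the group account.
Sam keeps 23 − 9 = 14, so Sam's payoff is 14 + 60.90 = 74.90.

74.90 tokens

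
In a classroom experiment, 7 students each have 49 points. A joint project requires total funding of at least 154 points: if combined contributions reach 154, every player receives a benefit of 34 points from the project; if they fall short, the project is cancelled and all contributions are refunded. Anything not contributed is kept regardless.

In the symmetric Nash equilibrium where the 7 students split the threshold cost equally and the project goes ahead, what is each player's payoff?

Equal share of the threshold: 154/7 = 22.
At this profile no one gains by cutting their contribution: any cut drops the total below 154, the project is cancelled, contributions are refunded, and the deviator ends with 49, which is less than 49 − 22 + 34 = 61. Contributing more than 22 just wastes the excess. So contributing exactly 22 is a best response.
Each player's payoff: 49 − 22 + 34 = 61.

61 points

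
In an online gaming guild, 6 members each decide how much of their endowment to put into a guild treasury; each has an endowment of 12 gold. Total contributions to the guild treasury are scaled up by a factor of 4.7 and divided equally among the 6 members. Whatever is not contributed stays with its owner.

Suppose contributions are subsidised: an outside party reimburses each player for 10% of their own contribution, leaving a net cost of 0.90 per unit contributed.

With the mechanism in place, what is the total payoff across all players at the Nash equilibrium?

72.00 gold

The effective private return is (4.7/6) / 0.90 = 0.8704, which is still under 1, so the mechanism doesn't change anyone's dominant strategy: zero contribution.
Everyone keeps their endowment and the group total is 6 × 12 = 72.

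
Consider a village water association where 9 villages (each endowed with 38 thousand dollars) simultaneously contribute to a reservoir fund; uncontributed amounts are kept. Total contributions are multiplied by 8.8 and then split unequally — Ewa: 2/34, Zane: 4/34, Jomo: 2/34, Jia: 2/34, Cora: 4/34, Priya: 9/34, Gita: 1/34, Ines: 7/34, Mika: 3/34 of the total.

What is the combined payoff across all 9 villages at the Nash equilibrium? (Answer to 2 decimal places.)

1527.60 thousand dollars

For player j, contributing a unit is worthwhile iff 8.8 × (j's share) ≥ 1, i.e. iff j's share is at least 0.1136.
Zane, Cora, Priya and Ines are above the threshold, contributing 38 each; the remaining 5 contribute 0. Total contributed: 152.
The reservoir fund pays out 8.8 × 152 = 1337.60 in total (split across the unequal shares, but the aggregate is all that matters for the group sum).
The 5 free-riders keep 38 each, adding 190. Group total = 190 + 1337.60 = 1527.60.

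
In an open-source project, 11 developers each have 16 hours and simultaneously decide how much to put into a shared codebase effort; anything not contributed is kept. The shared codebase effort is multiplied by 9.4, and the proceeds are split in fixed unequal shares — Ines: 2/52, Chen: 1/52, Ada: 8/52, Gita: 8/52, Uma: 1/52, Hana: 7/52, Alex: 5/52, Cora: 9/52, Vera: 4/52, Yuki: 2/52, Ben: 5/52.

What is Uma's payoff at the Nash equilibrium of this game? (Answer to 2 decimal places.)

27.57 hours

Each unit j contributes comes back to j as 9.4 × (j's share), so j prefers to contribute only if that share exceeds 1/9.4 = 0.1064; otherwise keeping the unit dominates.
The shares above 0.1064 belong to Ada, Gita, Hana and Cora, contributing 16 each; the remaining 7 contribute 0. Total contributed: 64.
Uma keeps 16 and receives 9.4 × 64 × 1/52 = 11.57 from the shared codebase effort, for a payoff of 27.57.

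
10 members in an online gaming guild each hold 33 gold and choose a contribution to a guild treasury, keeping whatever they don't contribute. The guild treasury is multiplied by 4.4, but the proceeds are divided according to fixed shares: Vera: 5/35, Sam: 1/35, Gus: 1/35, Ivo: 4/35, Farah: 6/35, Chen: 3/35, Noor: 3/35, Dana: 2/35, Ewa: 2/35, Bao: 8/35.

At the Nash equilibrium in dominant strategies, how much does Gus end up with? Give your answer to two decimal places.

37.15 gold

Each unit j contributes comes back to j as 4.4 × (j's share), so j prefers to contribute only if that share exceeds 1/4.4 = 0.2273; otherwise keeping the unit dominates.
Only Bao (8/35) clears that bar, contributing 33; the remaining 9 contribute 0. Total contributed: 33.
Gus keeps 33 and receives 4.4 × 33 × 1/35 = 4.15 from the guild treasury, for a payoff of 37.15.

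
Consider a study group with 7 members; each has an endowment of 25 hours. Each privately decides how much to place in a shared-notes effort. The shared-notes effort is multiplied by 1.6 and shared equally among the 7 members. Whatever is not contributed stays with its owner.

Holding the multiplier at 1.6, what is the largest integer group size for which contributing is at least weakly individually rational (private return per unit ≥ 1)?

1

Private return per unit is 1.6/(group size), which is ≥ 1 whenever the group size is ≤ 1.6.
The largest such integer is 1.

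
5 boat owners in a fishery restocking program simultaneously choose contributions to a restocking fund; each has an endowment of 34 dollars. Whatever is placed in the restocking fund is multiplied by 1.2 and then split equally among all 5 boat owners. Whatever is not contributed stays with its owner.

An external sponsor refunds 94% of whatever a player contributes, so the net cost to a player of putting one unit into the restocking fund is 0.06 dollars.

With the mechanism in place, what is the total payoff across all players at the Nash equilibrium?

The effective private return per unit is now (1.2/5) / 0.06 = 4.0000 > 1, so every player's dominant strategy flips to full contribution.
At the Nash equilibrium everyone contributes 34. Group total payoff = 5 × (34 × 0.94 + 1.2 × 34) = 363.80.

363.80 dollars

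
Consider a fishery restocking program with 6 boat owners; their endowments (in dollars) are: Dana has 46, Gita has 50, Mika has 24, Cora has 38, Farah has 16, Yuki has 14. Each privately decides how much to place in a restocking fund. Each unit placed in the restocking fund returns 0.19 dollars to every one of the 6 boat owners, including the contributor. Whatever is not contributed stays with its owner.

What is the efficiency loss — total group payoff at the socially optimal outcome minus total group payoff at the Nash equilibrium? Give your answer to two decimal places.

26.32 dollars

The private return per contributed unit is 0.19 < 1 for everyone, so the Nash equilibrium is zero contribution and the group total is Σ E_j = 46 + 50 + 24 + 38 + 16 + 14 = 188.
Each contributed unit returns 1.140 to the group, so the social optimum is full contribution by everyone: group total = 1.140 × 188 = 214.32.
Efficiency loss = (1.140 − 1) × 188 = 26.32.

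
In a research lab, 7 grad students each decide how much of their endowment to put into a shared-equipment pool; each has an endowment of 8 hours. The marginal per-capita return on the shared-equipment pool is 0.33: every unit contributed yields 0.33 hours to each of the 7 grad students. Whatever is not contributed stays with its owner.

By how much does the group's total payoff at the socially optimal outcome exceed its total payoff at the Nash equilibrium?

73.36 hours

The private return per contributed unit is 0.33 < 1, so contributing 0 is dominant for every player. At the Nash equilibrium everyone keeps their 8, and the group total is 7 × 8 = 56.
Each contributed unit returns 2.310 to the group as a whole (0.33 to each of 7 players), which exceeds 1, so the social optimum is full contribution: group total = 2.310 × 56 = 129.36.
Efficiency loss = 129.36 − 56 = 73.36.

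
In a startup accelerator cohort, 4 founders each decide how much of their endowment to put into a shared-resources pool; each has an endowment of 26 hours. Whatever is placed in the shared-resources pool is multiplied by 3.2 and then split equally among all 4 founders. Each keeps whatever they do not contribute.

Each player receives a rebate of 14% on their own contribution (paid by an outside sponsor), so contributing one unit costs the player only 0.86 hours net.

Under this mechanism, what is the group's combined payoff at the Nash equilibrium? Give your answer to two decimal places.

104.00 hours

With the mechanism, a contributed unit returns (3.2/4) / 0.86 = 0.9302 per unit of net cost — still below 1 — so contributing 0 remains dominant for every player.
Everyone keeps their endowment and the group total is 4 × 26 = 104.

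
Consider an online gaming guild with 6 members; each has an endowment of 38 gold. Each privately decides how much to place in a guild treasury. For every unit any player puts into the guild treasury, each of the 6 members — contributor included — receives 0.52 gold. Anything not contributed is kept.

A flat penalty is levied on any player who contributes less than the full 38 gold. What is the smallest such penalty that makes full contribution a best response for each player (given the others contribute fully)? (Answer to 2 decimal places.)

Given the others contribute fully, the best deviation is to contribute 0 (any partial contribution still incurs the fine and gives up units whose private return 0.52 is below 1).
Deviating from 38 to 0 saves 38 gold but forfeits the deviator's share of the drop in the guild treasury: 0.52 × 38 = 19.76.
So the deviation gain is 38 − 19.76 = 18.24, and the fine must be at least 18.24 gold to wipe it out.

18.24 gold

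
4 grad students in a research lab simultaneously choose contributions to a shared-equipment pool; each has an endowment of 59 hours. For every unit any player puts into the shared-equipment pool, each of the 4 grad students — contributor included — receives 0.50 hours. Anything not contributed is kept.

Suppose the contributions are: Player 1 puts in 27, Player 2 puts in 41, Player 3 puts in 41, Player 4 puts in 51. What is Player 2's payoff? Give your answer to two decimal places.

98.00 hours

Total contributed: 27 + 41 + 41 + 51 = 160.
Each receives 0.50 × 160 = 80.00 from the shared-equipment pool.
Player 2 keeps 59 − 41 = 18, so Player 2's payoff is 18 + 80.00 = 98.00.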